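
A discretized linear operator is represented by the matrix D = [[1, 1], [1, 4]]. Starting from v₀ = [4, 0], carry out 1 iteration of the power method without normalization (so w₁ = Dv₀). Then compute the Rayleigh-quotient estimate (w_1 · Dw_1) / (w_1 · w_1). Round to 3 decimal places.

λ ≈ 3.500

w1 = Dv₀ = (1·4 + 1·0; 1·4 + 4·0) = (4, 4)
Dw1 = (8, 20)
w1·Dw1 = 4·8 + 4·20 = 112; w1·w1 = 4·4 + 4·4 = 32
λ ≈ 112/32 = 3.500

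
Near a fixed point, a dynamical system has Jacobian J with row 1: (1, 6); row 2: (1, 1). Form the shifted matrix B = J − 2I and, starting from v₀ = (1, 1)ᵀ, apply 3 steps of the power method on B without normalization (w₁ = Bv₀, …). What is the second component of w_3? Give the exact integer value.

-10

B = J − 2I has rows (-1, 6); (1, -1)
w1 = Bv₀ = ((-1)·1 + 6·1; 1·1 + (-1)·1) = (5, 0)
w2 = Bw1 = ((-1)·5 + 6·0; 1·5 + (-1)·0) = (-5, 5)
w3 = Bw2 = (35, -10)
Requested component of w3: -10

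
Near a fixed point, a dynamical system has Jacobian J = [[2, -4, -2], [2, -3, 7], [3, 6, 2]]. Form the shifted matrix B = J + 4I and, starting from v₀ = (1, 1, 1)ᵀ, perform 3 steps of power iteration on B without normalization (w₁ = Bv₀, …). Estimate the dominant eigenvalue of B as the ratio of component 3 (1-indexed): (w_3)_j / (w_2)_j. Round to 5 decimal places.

9.20000

B = J + 4I has rows (6, -4, -2); (2, 1, 7); (3, 6, 6)
w1 = Bv₀ = (0, 10, 15)
w2 = Bw1 = (-70, 115, 150)
w3 = Bw2 = (-1180, 1025, 1380)
Ratio: 1380/150 = 9.20000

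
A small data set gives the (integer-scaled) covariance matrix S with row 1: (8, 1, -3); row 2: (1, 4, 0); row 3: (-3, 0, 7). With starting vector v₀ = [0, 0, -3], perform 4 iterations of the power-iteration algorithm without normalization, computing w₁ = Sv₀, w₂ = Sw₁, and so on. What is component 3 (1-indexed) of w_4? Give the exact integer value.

w1 = Sv₀ = (8·0 + 1·0 + (-3)·(-3); 1·0 + 4·0 + 0·(-3); (-3)·0 + 0·0 + 7·(-3)) = (9, 0, -21)
w2 = Sw1 = (8·9 + 1·0 + (-3)·(-21); 1·9 + 4·0 + 0·(-21); (-3)·9 + 0·0 + 7·(-21)) = (135, 9, -174)
w3 = Sw2 = (1611, 171, -1623)
w4 = Sw3 = (17928, 2295, -16194)
The requested component of w4 is -16194.

-16194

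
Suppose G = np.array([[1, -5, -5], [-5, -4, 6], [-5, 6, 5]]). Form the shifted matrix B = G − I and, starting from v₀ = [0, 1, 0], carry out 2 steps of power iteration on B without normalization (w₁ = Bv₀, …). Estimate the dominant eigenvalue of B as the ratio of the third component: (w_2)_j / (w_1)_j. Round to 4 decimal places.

B = G − I has rows (0, -5, -5); (-5, -5, 6); (-5, 6, 4)
w1 = Bv₀ = (-5, -5, 6)
w2 = Bw1 = (-5, 86, 19)
Ratio: 19/6 = 3.1667

μ ≈ 3.1667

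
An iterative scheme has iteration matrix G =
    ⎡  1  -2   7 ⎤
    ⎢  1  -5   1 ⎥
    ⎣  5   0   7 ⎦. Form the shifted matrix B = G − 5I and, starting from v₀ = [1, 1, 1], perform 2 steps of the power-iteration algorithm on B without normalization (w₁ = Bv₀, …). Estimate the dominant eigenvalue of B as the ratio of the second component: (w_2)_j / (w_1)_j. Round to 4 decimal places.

B = G − 5I has rows (-4, -2, 7); (1, -10, 1); (5, 0, 2)
w1 = Bv₀ = ((-4)·1 + (-2)·1 + 7·1; 1·1 + (-10)·1 + 1·1; 5·1 + 0·1 + 2·1) = (1, -8, 7)
w2 = Bw1 = ((-4)·1 + (-2)·(-8) + 7·7; 1·1 + (-10)·(-8) + 1·7; 5·1 + 0·(-8) + 2·7) = (61, 88, 19)
Ratio: 88/-8 = -11.0000

μ ≈ -11.0000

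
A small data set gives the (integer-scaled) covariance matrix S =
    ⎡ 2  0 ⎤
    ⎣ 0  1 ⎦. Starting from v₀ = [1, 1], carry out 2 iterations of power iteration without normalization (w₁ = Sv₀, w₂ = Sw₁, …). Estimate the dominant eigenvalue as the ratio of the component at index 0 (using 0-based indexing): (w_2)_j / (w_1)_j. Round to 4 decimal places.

2.0000

w1 = Sv₀ = (2, 1)
w2 = Sw1 = (4, 1)
Ratio at component: 4 / 2 = 2.0000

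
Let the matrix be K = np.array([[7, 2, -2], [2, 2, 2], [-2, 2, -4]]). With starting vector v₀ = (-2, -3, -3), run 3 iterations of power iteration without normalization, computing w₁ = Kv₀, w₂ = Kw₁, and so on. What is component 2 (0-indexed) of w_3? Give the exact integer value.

w1 = Kv₀ = (7·(-2) + 2·(-3) + (-2)·(-3); 2·(-2) + 2·(-3) + 2·(-3); (-2)·(-2) + 2·(-3) + (-4)·(-3)) = (-14, -16, 10)
w2 = Kw1 = (7·(-14) + 2·(-16) + (-2)·10; 2·(-14) + 2·(-16) + 2·10; (-2)·(-14) + 2·(-16) + (-4)·10) = (-150, -40, -44)
w3 = Kw2 = (-1042, -468, 396)
The requested component of w3 is 396.

396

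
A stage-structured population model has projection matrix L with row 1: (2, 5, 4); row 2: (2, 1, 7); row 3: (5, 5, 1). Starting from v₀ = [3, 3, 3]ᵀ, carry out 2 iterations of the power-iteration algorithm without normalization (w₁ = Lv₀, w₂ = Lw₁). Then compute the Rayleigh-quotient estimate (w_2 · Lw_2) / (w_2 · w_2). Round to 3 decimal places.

w1 = Lv₀ = (33, 30, 33)
w2 = Lw1 = (348, 327, 348)
Lw2 = (3723, 3459, 3723)
w2·Lw2 = 348·3723 + 327·3459 + 348·3723 = 3722301; w2·w2 = 348·348 + 327·327 + 348·348 = 349137
λ ≈ 3722301/349137 = 10.661

λ ≈ 10.661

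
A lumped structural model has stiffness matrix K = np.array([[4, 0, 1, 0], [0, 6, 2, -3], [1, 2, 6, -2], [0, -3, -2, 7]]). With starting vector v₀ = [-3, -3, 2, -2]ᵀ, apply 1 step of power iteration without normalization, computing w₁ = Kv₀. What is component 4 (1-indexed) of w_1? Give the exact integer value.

-9

w1 = Kv₀ = (4·(-3) + 0·(-3) + 1·2 + 0·(-2); 0·(-3) + 6·(-3) + 2·2 + (-3)·(-2); 1·(-3) + 2·(-3) + 6·2 + (-2)·(-2); 0·(-3) + (-3)·(-3) + (-2)·2 + 7·(-2)) = (-10, -8, 7, -9)
The requested component of w1 is -9.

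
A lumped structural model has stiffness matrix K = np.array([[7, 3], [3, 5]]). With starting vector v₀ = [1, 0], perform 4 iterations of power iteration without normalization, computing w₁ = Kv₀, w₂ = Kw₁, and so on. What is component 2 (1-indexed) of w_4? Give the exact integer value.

3312

w1 = Kv₀ = (7, 3)
w2 = Kw1 = (58, 36)
w3 = Kw2 = (514, 354)
w4 = Kw3 = (4660, 3312)
The requested component of w4 is 3312.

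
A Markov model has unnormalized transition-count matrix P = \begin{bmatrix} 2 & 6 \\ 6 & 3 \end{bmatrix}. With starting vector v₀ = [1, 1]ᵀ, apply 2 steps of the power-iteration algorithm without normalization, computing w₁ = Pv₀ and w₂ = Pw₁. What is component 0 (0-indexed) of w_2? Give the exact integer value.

w1 = Pv₀ = (2·1 + 6·1; 6·1 + 3·1) = (8, 9)
w2 = Pw1 = (2·8 + 6·9; 6·8 + 3·9) = (70, 75)
The requested component of w2 is 70.

70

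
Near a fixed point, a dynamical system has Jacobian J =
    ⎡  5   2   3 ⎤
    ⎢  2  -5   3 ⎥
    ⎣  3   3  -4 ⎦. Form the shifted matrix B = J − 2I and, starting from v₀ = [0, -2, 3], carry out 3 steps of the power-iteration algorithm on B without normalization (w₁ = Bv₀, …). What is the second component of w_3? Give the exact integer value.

B = J − 2I has rows (3, 2, 3); (2, -7, 3); (3, 3, -6)
w1 = Bv₀ = (3·0 + 2·(-2) + 3·3; 2·0 + (-7)·(-2) + 3·3; 3·0 + 3·(-2) + (-6)·3) = (5, 23, -24)
w2 = Bw1 = (3·5 + 2·23 + 3·(-24); 2·5 + (-7)·23 + 3·(-24); 3·5 + 3·23 + (-6)·(-24)) = (-11, -223, 228)
w3 = Bw2 = (205, 2223, -2070)
Requested component of w3: 2223

2223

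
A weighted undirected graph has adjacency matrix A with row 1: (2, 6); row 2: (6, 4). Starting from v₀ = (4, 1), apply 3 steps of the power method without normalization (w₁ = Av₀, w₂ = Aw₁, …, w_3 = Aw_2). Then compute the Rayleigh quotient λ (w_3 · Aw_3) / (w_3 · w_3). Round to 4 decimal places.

λ ≈ 9.0732

w1 = Av₀ = (14, 28)
w2 = Aw1 = (196, 196)
w3 = Aw2 = (1568, 1960)
Aw3 = (14896, 17248)
w3·Aw3 = 1568·14896 + 1960·17248 = 57163008; w3·w3 = 1568·1568 + 1960·1960 = 6300224
λ ≈ 57163008/6300224 = 9.0732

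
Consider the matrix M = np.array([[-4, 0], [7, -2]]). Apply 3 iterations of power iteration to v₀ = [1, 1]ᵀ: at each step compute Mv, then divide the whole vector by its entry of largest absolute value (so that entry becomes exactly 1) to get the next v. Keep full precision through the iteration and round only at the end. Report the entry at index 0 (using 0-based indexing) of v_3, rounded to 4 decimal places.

Mv0 = (-4.00000, 5.00000); divide by 5.00000 → v1 = (-0.80000, 1.00000)
Mv1 = (3.20000, -7.60000); divide by -7.60000 → v2 = (-0.42105, 1.00000)
Mv2 = (1.68421, -4.94737); divide by -4.94737 → v3 = (-0.34043, 1.00000)
Requested entry of v3: -64/188 = -0.3404

-0.3404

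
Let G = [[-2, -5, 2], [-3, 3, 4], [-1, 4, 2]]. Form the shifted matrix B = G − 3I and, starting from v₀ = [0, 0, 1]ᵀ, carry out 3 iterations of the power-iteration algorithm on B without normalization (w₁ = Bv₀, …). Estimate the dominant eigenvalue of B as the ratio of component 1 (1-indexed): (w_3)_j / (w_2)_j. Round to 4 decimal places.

B = G − 3I has rows (-5, -5, 2); (-3, 0, 4); (-1, 4, -1)
w1 = Bv₀ = ((-5)·0 + (-5)·0 + 2·1; (-3)·0 + 0·0 + 4·1; (-1)·0 + 4·0 + (-1)·1) = (2, 4, -1)
w2 = Bw1 = ((-5)·2 + (-5)·4 + 2·(-1); (-3)·2 + 0·4 + 4·(-1); (-1)·2 + 4·4 + (-1)·(-1)) = (-32, -10, 15)
w3 = Bw2 = (240, 156, -23)
Ratio: 240/-32 = -7.5000

μ ≈ -7.5000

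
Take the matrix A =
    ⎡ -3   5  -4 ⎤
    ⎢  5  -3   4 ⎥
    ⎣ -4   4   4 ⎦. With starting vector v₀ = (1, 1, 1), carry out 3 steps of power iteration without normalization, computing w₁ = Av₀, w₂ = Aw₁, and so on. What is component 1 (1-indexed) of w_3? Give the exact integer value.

-312

w1 = Av₀ = ((-3)·1 + 5·1 + (-4)·1; 5·1 + (-3)·1 + 4·1; (-4)·1 + 4·1 + 4·1) = (-2, 6, 4)
w2 = Aw1 = ((-3)·(-2) + 5·6 + (-4)·4; 5·(-2) + (-3)·6 + 4·4; (-4)·(-2) + 4·6 + 4·4) = (20, -12, 48)
w3 = Aw2 = (-312, 328, 64)
The requested component of w3 is -312.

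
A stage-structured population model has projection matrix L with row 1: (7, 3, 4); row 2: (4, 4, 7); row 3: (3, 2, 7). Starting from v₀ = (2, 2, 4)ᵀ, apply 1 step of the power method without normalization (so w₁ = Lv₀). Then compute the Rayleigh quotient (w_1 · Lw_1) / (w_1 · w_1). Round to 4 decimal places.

λ ≈ 13.3952

w1 = Lv₀ = (36, 44, 38)
Lw1 = (536, 586, 462)
w1·Lw1 = 36·536 + 44·586 + 38·462 = 62636; w1·w1 = 36·36 + 44·44 + 38·38 = 4676
λ ≈ 62636/4676 = 13.3952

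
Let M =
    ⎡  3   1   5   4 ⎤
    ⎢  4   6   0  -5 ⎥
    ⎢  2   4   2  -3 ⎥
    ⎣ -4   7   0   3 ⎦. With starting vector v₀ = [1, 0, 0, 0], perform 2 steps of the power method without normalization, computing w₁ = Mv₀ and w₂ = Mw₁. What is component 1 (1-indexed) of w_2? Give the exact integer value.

w1 = Mv₀ = (3, 4, 2, -4)
w2 = Mw1 = (7, 56, 38, 4)
The requested component of w2 is 7.

7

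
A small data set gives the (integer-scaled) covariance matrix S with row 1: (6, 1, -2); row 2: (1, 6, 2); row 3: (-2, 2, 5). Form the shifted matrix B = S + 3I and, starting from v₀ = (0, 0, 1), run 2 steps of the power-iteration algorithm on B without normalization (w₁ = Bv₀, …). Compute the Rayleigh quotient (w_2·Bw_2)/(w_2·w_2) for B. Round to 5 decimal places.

μ ≈ 10.54867

B = S + 3I has rows (9, 1, -2); (1, 9, 2); (-2, 2, 8)
w1 = Bv₀ = (9·0 + 1·0 + (-2)·1; 1·0 + 9·0 + 2·1; (-2)·0 + 2·0 + 8·1) = (-2, 2, 8)
w2 = Bw1 = (9·(-2) + 1·2 + (-2)·8; 1·(-2) + 9·2 + 2·8; (-2)·(-2) + 2·2 + 8·8) = (-32, 32, 72)
Bw2 = (-400, 400, 704)
w2·Bw2 = 76288; w2·w2 = 7232; μ ≈ 76288/7232 = 10.54867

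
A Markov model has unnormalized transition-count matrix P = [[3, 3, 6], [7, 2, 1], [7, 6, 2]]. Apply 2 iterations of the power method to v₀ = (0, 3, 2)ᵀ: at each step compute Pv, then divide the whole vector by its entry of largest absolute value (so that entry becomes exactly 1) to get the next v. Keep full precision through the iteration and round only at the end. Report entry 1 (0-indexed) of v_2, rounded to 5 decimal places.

Pv0 = (21.000000, 8.000000, 22.000000); divide by 22.000000 → v1 = (0.954545, 0.363636, 1.000000)
Pv1 = (9.954545, 8.409091, 10.863636); divide by 10.863636 → v2 = (0.916318, 0.774059, 1.000000)
Requested entry of v2: 185/239 = 0.77406

0.77406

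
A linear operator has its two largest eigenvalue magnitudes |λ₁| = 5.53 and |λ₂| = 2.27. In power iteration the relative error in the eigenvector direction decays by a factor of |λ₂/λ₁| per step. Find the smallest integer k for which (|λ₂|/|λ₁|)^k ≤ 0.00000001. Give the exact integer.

|λ₂/λ₁| = 2.27/5.53 = 0.41049
Need k ≥ ln(0.00000001) / ln(0.41049) = -18.4207 / -0.8904 ≈ 20.688
Smallest integer k satisfying the bound: 21

21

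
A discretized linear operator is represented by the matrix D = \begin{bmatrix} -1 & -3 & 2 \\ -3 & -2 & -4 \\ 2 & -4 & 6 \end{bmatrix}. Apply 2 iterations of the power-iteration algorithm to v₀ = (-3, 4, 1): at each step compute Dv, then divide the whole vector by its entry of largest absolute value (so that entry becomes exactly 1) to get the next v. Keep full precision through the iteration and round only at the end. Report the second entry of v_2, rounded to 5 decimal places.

Dv0 = (-7.000000, -3.000000, -16.000000); divide by -16.000000 → v1 = (0.437500, 0.187500, 1.000000)
Dv1 = (1.000000, -5.687500, 6.125000); divide by 6.125000 → v2 = (0.163265, -0.928571, 1.000000)
Requested entry of v2: 91/-98 = -0.92857

-0.92857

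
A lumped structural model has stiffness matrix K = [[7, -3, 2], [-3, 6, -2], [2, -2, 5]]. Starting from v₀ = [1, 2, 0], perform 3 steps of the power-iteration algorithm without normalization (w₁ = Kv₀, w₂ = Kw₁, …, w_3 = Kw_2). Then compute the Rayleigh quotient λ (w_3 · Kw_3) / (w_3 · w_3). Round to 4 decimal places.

λ ≈ 10.7579

w1 = Kv₀ = (1, 9, -2)
w2 = Kw1 = (-24, 55, -26)
w3 = Kw2 = (-385, 454, -288)
Kw3 = (-4633, 4455, -3118)
w3·Kw3 = (-385)·(-4633) + 454·4455 + (-288)·(-3118) = 4704259; w3·w3 = (-385)·(-385) + 454·454 + (-288)·(-288) = 437285
λ ≈ 4704259/437285 = 10.7579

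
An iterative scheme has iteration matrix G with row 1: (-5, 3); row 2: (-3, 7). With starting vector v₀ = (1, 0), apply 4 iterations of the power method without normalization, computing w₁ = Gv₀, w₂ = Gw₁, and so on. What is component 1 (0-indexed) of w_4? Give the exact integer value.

w1 = Gv₀ = ((-5)·1 + 3·0; (-3)·1 + 7·0) = (-5, -3)
w2 = Gw1 = ((-5)·(-5) + 3·(-3); (-3)·(-5) + 7·(-3)) = (16, -6)
w3 = Gw2 = (-98, -90)
w4 = Gw3 = (220, -336)
The requested component of w4 is -336.

-336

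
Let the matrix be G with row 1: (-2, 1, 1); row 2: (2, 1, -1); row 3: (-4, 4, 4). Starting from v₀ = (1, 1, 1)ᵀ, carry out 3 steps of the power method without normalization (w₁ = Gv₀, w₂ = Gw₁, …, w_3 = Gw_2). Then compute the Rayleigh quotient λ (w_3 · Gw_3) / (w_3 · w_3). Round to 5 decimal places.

2.58470

w1 = Gv₀ = (0, 2, 4)
w2 = Gw1 = (6, -2, 24)
w3 = Gw2 = (10, -14, 64)
Gw3 = (30, -58, 160)
w3·Gw3 = 10·30 + (-14)·(-58) + 64·160 = 11352; w3·w3 = 10·10 + (-14)·(-14) + 64·64 = 4392
λ ≈ 11352/4392 = 2.58470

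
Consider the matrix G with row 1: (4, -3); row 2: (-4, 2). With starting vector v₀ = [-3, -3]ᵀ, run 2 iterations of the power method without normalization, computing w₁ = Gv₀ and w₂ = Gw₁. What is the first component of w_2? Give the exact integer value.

-30

w1 = Gv₀ = (-3, 6)
w2 = Gw1 = (-30, 24)
The requested component of w2 is -30.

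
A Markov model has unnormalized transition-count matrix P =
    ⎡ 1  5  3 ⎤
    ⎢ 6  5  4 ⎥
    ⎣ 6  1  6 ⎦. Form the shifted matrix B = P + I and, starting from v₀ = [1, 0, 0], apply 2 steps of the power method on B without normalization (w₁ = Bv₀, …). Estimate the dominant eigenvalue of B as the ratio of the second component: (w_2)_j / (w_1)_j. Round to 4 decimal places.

μ ≈ 12.0000

B = P + I has rows (2, 5, 3); (6, 6, 4); (6, 1, 7)
w1 = Bv₀ = (2·1 + 5·0 + 3·0; 6·1 + 6·0 + 4·0; 6·1 + 1·0 + 7·0) = (2, 6, 6)
w2 = Bw1 = (2·2 + 5·6 + 3·6; 6·2 + 6·6 + 4·6; 6·2 + 1·6 + 7·6) = (52, 72, 60)
Ratio: 72/6 = 12.0000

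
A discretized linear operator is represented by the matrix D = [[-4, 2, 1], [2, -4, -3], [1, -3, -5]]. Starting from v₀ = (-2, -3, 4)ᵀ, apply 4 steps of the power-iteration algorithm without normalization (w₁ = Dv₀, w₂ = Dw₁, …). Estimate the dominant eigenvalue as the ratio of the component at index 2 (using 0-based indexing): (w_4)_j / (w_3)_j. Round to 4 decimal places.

w1 = Dv₀ = ((-4)·(-2) + 2·(-3) + 1·4; 2·(-2) + (-4)·(-3) + (-3)·4; 1·(-2) + (-3)·(-3) + (-5)·4) = (6, -4, -13)
w2 = Dw1 = ((-4)·6 + 2·(-4) + 1·(-13); 2·6 + (-4)·(-4) + (-3)·(-13); 1·6 + (-3)·(-4) + (-5)·(-13)) = (-45, 67, 83)
w3 = Dw2 = (397, -607, -661)
w4 = Dw3 = (-3463, 5205, 5523)
Ratio at component: 5523 / -661 = -8.3555

λ ≈ -8.3555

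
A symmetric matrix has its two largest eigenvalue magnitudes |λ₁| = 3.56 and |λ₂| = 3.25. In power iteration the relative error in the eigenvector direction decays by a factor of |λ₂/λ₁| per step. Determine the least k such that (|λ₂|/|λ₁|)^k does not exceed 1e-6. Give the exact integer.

|λ₂/λ₁| = 3.25/3.56 = 0.91292
Need k ≥ ln(1e-6) / ln(0.91292) = -13.8155 / -0.0911 ≈ 151.643
Smallest integer k satisfying the bound: 152

152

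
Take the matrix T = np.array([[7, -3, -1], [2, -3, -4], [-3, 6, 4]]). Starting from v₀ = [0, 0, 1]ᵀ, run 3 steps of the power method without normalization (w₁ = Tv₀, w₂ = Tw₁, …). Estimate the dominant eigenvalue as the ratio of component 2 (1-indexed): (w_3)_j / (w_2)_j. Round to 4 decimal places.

-6.6667

w1 = Tv₀ = (-1, -4, 4)
w2 = Tw1 = (1, -6, -5)
w3 = Tw2 = (30, 40, -59)
Ratio at component: 40 / -6 = -6.6667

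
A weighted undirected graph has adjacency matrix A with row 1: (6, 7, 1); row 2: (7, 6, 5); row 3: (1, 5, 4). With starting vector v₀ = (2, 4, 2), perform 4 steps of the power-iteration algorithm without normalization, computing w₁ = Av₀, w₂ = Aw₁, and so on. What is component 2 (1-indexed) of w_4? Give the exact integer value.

w1 = Av₀ = (6·2 + 7·4 + 1·2; 7·2 + 6·4 + 5·2; 1·2 + 5·4 + 4·2) = (42, 48, 30)
w2 = Aw1 = (6·42 + 7·48 + 1·30; 7·42 + 6·48 + 5·30; 1·42 + 5·48 + 4·30) = (618, 732, 402)
w3 = Aw2 = (9234, 10728, 5886)
w4 = Aw3 = (136386, 158436, 86418)
The requested component of w4 is 158436.

158436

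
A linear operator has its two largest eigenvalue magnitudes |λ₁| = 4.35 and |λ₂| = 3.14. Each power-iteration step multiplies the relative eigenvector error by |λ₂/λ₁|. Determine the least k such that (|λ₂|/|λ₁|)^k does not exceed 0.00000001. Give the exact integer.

57

|λ₂/λ₁| = 3.14/4.35 = 0.72184
Need k ≥ ln(0.00000001) / ln(0.72184) = -18.4207 / -0.3260 ≈ 56.513
Smallest integer k satisfying the bound: 57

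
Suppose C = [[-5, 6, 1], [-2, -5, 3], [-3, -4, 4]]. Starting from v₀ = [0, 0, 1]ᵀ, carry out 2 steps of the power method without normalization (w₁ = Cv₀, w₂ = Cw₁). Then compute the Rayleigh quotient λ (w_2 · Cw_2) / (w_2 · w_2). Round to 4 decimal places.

λ ≈ -6.1429

w1 = Cv₀ = (1, 3, 4)
w2 = Cw1 = (17, -5, 1)
Cw2 = (-114, -6, -27)
w2·Cw2 = 17·(-114) + (-5)·(-6) + 1·(-27) = -1935; w2·w2 = 17·17 + (-5)·(-5) + 1·1 = 315
λ ≈ -1935/315 = -6.1429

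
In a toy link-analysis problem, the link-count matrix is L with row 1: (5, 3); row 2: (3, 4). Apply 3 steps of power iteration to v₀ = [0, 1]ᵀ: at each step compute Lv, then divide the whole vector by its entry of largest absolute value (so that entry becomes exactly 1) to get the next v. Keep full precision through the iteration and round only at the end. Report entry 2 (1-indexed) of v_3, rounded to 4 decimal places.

0.8619

Lv0 = (3.00000, 4.00000); divide by 4.00000 → v1 = (0.75000, 1.00000)
Lv1 = (6.75000, 6.25000); divide by 6.75000 → v2 = (1.00000, 0.92593)
Lv2 = (7.77778, 6.70370); divide by 7.77778 → v3 = (1.00000, 0.86190)
Requested entry of v3: 181/210 = 0.8619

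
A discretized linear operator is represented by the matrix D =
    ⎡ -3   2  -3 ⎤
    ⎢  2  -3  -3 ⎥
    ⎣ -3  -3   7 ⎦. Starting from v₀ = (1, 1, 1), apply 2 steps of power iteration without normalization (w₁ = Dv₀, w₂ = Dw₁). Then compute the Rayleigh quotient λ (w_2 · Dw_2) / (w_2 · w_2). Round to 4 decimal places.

6.5971

w1 = Dv₀ = (-4, -4, 1)
w2 = Dw1 = (1, 1, 31)
Dw2 = (-94, -94, 211)
w2·Dw2 = 1·(-94) + 1·(-94) + 31·211 = 6353; w2·w2 = 1·1 + 1·1 + 31·31 = 963
λ ≈ 6353/963 = 6.5971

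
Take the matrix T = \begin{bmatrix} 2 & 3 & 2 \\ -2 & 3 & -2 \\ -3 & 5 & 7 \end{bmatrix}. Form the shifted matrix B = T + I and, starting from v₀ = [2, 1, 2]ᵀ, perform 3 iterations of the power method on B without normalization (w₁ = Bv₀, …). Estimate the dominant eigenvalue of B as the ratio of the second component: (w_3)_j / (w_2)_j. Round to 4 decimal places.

7.2778

B = T + I has rows (3, 3, 2); (-2, 4, -2); (-3, 5, 8)
w1 = Bv₀ = (13, -4, 15)
w2 = Bw1 = (57, -72, 61)
w3 = Bw2 = (77, -524, -43)
Ratio: -524/-72 = 7.2778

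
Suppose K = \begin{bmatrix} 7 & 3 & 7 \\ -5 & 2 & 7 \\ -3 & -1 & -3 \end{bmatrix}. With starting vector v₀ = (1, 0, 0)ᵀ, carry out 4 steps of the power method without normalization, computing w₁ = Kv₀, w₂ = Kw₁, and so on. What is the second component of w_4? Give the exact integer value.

624

w1 = Kv₀ = (7, -5, -3)
w2 = Kw1 = (13, -66, -7)
w3 = Kw2 = (-156, -246, 48)
w4 = Kw3 = (-1494, 624, 570)
The requested component of w4 is 624.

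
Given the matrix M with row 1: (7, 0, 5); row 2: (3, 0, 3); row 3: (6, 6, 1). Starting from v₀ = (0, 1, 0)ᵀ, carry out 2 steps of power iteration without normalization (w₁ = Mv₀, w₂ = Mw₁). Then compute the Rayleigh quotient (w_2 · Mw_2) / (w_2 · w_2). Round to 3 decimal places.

8.657

w1 = Mv₀ = (7·0 + 0·1 + 5·0; 3·0 + 0·1 + 3·0; 6·0 + 6·1 + 1·0) = (0, 0, 6)
w2 = Mw1 = (7·0 + 0·0 + 5·6; 3·0 + 0·0 + 3·6; 6·0 + 6·0 + 1·6) = (30, 18, 6)
Mw2 = (240, 108, 294)
w2·Mw2 = 30·240 + 18·108 + 6·294 = 10908; w2·w2 = 30·30 + 18·18 + 6·6 = 1260
λ ≈ 10908/1260 = 8.657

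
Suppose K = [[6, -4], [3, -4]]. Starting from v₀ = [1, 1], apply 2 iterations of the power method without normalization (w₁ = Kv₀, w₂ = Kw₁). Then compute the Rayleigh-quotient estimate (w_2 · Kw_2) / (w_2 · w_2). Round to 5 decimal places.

2.74157

w1 = Kv₀ = (2, -1)
w2 = Kw1 = (16, 10)
Kw2 = (56, 8)
w2·Kw2 = 16·56 + 10·8 = 976; w2·w2 = 16·16 + 10·10 = 356
λ ≈ 976/356 = 2.74157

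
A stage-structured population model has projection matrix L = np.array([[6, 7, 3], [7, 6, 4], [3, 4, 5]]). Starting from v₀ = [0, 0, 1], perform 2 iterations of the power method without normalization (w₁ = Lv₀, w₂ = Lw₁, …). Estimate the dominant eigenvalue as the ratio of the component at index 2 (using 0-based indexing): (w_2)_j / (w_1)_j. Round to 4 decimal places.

w1 = Lv₀ = (6·0 + 7·0 + 3·1; 7·0 + 6·0 + 4·1; 3·0 + 4·0 + 5·1) = (3, 4, 5)
w2 = Lw1 = (6·3 + 7·4 + 3·5; 7·3 + 6·4 + 4·5; 3·3 + 4·4 + 5·5) = (61, 65, 50)
Ratio at component: 50 / 5 = 10.0000

λ ≈ 10.0000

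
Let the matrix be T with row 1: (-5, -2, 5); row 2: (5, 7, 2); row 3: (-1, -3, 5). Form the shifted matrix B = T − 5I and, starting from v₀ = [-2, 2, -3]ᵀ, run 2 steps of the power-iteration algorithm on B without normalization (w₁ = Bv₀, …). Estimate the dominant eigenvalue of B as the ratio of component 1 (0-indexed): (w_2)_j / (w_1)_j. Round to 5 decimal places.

μ ≈ 2.25000

B = T − 5I has rows (-10, -2, 5); (5, 2, 2); (-1, -3, 0)
w1 = Bv₀ = (1, -12, -4)
w2 = Bw1 = (-6, -27, 35)
Ratio: -27/-12 = 2.25000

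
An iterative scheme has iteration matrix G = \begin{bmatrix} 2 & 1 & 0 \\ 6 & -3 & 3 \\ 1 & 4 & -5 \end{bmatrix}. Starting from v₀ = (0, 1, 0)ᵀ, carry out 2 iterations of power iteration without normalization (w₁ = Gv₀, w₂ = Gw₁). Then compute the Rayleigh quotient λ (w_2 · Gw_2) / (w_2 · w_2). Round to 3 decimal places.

-7.692

w1 = Gv₀ = (2·0 + 1·1 + 0·0; 6·0 + (-3)·1 + 3·0; 1·0 + 4·1 + (-5)·0) = (1, -3, 4)
w2 = Gw1 = (2·1 + 1·(-3) + 0·4; 6·1 + (-3)·(-3) + 3·4; 1·1 + 4·(-3) + (-5)·4) = (-1, 27, -31)
Gw2 = (25, -180, 262)
w2·Gw2 = (-1)·25 + 27·(-180) + (-31)·262 = -13007; w2·w2 = (-1)·(-1) + 27·27 + (-31)·(-31) = 1691
λ ≈ -13007/1691 = -7.692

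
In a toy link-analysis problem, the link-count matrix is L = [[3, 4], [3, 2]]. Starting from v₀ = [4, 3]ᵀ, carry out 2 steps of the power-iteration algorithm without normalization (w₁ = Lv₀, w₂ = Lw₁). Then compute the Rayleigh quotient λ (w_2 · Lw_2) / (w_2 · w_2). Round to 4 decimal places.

6.0000

w1 = Lv₀ = (3·4 + 4·3; 3·4 + 2·3) = (24, 18)
w2 = Lw1 = (3·24 + 4·18; 3·24 + 2·18) = (144, 108)
Lw2 = (864, 648)
w2·Lw2 = 144·864 + 108·648 = 194400; w2·w2 = 144·144 + 108·108 = 32400
λ ≈ 194400/32400 = 6.0000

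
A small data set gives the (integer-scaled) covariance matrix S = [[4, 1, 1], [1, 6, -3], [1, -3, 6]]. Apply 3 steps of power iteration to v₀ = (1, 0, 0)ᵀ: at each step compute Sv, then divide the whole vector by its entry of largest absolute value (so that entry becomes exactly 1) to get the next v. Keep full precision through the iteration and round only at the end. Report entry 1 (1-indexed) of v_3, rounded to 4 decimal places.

Sv0 = (4.00000, 1.00000, 1.00000); divide by 4.00000 → v1 = (1.00000, 0.25000, 0.25000)
Sv1 = (4.50000, 1.75000, 1.75000); divide by 4.50000 → v2 = (1.00000, 0.38889, 0.38889)
Sv2 = (4.77778, 2.16667, 2.16667); divide by 4.77778 → v3 = (1.00000, 0.45349, 0.45349)
Requested entry of v3: 86/86 = 1.0000

1.0000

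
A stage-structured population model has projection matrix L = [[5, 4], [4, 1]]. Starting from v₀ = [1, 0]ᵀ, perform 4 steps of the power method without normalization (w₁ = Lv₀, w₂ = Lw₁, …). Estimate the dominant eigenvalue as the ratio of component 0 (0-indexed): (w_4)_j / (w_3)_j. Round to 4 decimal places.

λ ≈ 7.4983

w1 = Lv₀ = (5, 4)
w2 = Lw1 = (41, 24)
w3 = Lw2 = (301, 188)
w4 = Lw3 = (2257, 1392)
Ratio at component: 2257 / 301 = 7.4983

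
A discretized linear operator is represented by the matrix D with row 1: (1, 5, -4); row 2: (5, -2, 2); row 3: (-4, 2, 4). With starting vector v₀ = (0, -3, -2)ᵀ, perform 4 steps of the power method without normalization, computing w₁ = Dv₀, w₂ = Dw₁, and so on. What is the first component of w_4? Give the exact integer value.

w1 = Dv₀ = (1·0 + 5·(-3) + (-4)·(-2); 5·0 + (-2)·(-3) + 2·(-2); (-4)·0 + 2·(-3) + 4·(-2)) = (-7, 2, -14)
w2 = Dw1 = (1·(-7) + 5·2 + (-4)·(-14); 5·(-7) + (-2)·2 + 2·(-14); (-4)·(-7) + 2·2 + 4·(-14)) = (59, -67, -24)
w3 = Dw2 = (-180, 381, -466)
w4 = Dw3 = (3589, -2594, -382)
The requested component of w4 is 3589.

3589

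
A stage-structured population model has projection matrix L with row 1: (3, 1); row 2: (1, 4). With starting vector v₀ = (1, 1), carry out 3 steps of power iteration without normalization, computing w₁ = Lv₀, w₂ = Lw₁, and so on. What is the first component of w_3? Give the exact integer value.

w1 = Lv₀ = (4, 5)
w2 = Lw1 = (17, 24)
w3 = Lw2 = (75, 113)
The requested component of w3 is 75.

75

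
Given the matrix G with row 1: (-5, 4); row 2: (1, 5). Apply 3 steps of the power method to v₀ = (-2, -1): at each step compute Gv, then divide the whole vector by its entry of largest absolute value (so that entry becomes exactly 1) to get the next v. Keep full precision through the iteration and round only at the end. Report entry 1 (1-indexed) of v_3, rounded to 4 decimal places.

Gv0 = (6.00000, -7.00000); divide by -7.00000 → v1 = (-0.85714, 1.00000)
Gv1 = (8.28571, 4.14286); divide by 8.28571 → v2 = (1.00000, 0.50000)
Gv2 = (-3.00000, 3.50000); divide by 3.50000 → v3 = (-0.85714, 1.00000)
Requested entry of v3: 174/-203 = -0.8571

-0.8571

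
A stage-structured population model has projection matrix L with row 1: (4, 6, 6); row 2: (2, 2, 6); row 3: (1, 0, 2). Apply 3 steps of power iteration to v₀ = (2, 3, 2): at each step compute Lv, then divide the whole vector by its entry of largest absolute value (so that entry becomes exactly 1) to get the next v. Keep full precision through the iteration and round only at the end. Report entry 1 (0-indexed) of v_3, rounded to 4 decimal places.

0.4976

Lv0 = (38.00000, 22.00000, 6.00000); divide by 38.00000 → v1 = (1.00000, 0.57895, 0.15789)
Lv1 = (8.42105, 4.10526, 1.31579); divide by 8.42105 → v2 = (1.00000, 0.48750, 0.15625)
Lv2 = (7.86250, 3.91250, 1.31250); divide by 7.86250 → v3 = (1.00000, 0.49762, 0.16693)
Requested entry of v3: 1252/2516 = 0.4976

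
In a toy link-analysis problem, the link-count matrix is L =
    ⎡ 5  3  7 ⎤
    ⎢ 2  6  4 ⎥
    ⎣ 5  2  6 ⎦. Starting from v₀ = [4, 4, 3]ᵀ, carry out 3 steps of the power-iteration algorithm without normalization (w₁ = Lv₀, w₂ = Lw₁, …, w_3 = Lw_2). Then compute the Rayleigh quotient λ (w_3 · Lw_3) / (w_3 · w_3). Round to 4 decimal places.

w1 = Lv₀ = (5·4 + 3·4 + 7·3; 2·4 + 6·4 + 4·3; 5·4 + 2·4 + 6·3) = (53, 44, 46)
w2 = Lw1 = (5·53 + 3·44 + 7·46; 2·53 + 6·44 + 4·46; 5·53 + 2·44 + 6·46) = (719, 554, 629)
w3 = Lw2 = (9660, 7278, 8477)
Lw3 = (129473, 96896, 113718)
w3·Lw3 = 9660·129473 + 7278·96896 + 8477·113718 = 2919905754; w3·w3 = 9660·9660 + 7278·7278 + 8477·8477 = 218144413
λ ≈ 2919905754/218144413 = 13.3852

λ ≈ 13.3852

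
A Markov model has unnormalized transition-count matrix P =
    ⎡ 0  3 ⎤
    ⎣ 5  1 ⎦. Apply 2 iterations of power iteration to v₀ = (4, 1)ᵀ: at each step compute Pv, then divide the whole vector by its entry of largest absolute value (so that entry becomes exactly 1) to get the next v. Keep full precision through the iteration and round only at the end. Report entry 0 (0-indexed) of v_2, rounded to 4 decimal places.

Pv0 = (3.00000, 21.00000); divide by 21.00000 → v1 = (0.14286, 1.00000)
Pv1 = (3.00000, 1.71429); divide by 3.00000 → v2 = (1.00000, 0.57143)
Requested entry of v2: 63/63 = 1.0000

1.0000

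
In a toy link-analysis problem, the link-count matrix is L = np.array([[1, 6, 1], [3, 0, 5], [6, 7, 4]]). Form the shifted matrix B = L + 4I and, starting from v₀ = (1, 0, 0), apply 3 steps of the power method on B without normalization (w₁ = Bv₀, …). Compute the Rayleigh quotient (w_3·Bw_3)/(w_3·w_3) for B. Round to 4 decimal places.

B = L + 4I has rows (5, 6, 1); (3, 4, 5); (6, 7, 8)
w1 = Bv₀ = (5, 3, 6)
w2 = Bw1 = (49, 57, 99)
w3 = Bw2 = (686, 870, 1485)
Bw3 = (10135, 12963, 22086)
w3·Bw3 = 51028130; w3·w3 = 3432721; μ ≈ 51028130/3432721 = 14.8652

14.8652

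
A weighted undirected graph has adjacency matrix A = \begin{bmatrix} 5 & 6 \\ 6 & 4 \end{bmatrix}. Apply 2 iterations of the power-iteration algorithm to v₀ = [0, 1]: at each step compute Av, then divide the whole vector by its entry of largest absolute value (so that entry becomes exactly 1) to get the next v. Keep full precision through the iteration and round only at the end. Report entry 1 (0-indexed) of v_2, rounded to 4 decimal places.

0.9630

Av0 = (6.00000, 4.00000); divide by 6.00000 → v1 = (1.00000, 0.66667)
Av1 = (9.00000, 8.66667); divide by 9.00000 → v2 = (1.00000, 0.96296)
Requested entry of v2: 52/54 = 0.9630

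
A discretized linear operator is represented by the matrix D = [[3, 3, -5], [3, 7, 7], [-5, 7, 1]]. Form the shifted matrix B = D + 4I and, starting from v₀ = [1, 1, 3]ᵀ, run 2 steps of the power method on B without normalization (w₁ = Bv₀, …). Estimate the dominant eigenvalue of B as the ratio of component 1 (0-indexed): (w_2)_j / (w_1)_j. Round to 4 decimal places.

B = D + 4I has rows (7, 3, -5); (3, 11, 7); (-5, 7, 5)
w1 = Bv₀ = (7·1 + 3·1 + (-5)·3; 3·1 + 11·1 + 7·3; (-5)·1 + 7·1 + 5·3) = (-5, 35, 17)
w2 = Bw1 = (7·(-5) + 3·35 + (-5)·17; 3·(-5) + 11·35 + 7·17; (-5)·(-5) + 7·35 + 5·17) = (-15, 489, 355)
Ratio: 489/35 = 13.9714

μ ≈ 13.9714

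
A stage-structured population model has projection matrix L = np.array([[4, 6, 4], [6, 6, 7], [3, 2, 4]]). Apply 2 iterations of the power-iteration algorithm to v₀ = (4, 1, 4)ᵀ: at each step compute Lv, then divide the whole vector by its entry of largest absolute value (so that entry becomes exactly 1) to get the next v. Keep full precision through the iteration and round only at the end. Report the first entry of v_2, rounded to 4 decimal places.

Lv0 = (38.00000, 58.00000, 30.00000); divide by 58.00000 → v1 = (0.65517, 1.00000, 0.51724)
Lv1 = (10.68966, 13.55172, 6.03448); divide by 13.55172 → v2 = (0.78880, 1.00000, 0.44529)
Requested entry of v2: 620/786 = 0.7888

0.7888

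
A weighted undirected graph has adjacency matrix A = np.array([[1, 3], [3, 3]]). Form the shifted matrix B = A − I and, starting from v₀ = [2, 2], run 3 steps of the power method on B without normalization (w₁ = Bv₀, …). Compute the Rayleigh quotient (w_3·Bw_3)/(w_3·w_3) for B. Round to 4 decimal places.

B = A − I has rows (0, 3); (3, 2)
w1 = Bv₀ = (0·2 + 3·2; 3·2 + 2·2) = (6, 10)
w2 = Bw1 = (0·6 + 3·10; 3·6 + 2·10) = (30, 38)
w3 = Bw2 = (114, 166)
Bw3 = (498, 674)
w3·Bw3 = 168656; w3·w3 = 40552; μ ≈ 168656/40552 = 4.1590

μ ≈ 4.1590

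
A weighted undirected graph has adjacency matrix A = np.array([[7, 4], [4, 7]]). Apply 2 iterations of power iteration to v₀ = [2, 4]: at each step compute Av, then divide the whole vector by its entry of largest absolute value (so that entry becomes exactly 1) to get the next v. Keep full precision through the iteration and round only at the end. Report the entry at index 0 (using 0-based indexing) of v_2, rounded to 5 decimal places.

0.95161

Av0 = (30.000000, 36.000000); divide by 36.000000 → v1 = (0.833333, 1.000000)
Av1 = (9.833333, 10.333333); divide by 10.333333 → v2 = (0.951613, 1.000000)
Requested entry of v2: 354/372 = 0.95161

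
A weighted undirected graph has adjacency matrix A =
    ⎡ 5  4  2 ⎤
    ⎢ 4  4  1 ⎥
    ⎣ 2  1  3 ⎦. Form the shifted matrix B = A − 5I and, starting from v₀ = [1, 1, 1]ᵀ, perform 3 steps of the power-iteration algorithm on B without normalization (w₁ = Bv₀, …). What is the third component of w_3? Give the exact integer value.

29

B = A − 5I has rows (0, 4, 2); (4, -1, 1); (2, 1, -2)
w1 = Bv₀ = (0·1 + 4·1 + 2·1; 4·1 + (-1)·1 + 1·1; 2·1 + 1·1 + (-2)·1) = (6, 4, 1)
w2 = Bw1 = (0·6 + 4·4 + 2·1; 4·6 + (-1)·4 + 1·1; 2·6 + 1·4 + (-2)·1) = (18, 21, 14)
w3 = Bw2 = (112, 65, 29)
Requested component of w3: 29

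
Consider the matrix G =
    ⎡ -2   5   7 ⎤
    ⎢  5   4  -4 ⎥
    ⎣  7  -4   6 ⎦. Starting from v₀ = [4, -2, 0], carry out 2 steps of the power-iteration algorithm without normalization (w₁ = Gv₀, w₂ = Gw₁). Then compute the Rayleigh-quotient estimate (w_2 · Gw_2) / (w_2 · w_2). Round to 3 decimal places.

λ ≈ -3.006

w1 = Gv₀ = ((-2)·4 + 5·(-2) + 7·0; 5·4 + 4·(-2) + (-4)·0; 7·4 + (-4)·(-2) + 6·0) = (-18, 12, 36)
w2 = Gw1 = ((-2)·(-18) + 5·12 + 7·36; 5·(-18) + 4·12 + (-4)·36; 7·(-18) + (-4)·12 + 6·36) = (348, -186, 42)
Gw2 = (-1332, 828, 3432)
w2·Gw2 = 348·(-1332) + (-186)·828 + 42·3432 = -473400; w2·w2 = 348·348 + (-186)·(-186) + 42·42 = 157464
λ ≈ -473400/157464 = -3.006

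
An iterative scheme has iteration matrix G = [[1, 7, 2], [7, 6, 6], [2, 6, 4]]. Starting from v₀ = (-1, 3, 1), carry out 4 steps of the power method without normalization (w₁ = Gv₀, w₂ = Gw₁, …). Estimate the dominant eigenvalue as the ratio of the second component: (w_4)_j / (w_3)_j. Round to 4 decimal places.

w1 = Gv₀ = (1·(-1) + 7·3 + 2·1; 7·(-1) + 6·3 + 6·1; 2·(-1) + 6·3 + 4·1) = (22, 17, 20)
w2 = Gw1 = (1·22 + 7·17 + 2·20; 7·22 + 6·17 + 6·20; 2·22 + 6·17 + 4·20) = (181, 376, 226)
w3 = Gw2 = (3265, 4879, 3522)
w4 = Gw3 = (44462, 73261, 49892)
Ratio at component: 73261 / 4879 = 15.0156

λ ≈ 15.0156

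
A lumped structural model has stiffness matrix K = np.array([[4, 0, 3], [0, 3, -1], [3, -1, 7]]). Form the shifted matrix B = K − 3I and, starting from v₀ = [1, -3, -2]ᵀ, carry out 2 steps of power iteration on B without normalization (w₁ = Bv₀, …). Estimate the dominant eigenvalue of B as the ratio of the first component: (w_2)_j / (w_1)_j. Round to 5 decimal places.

B = K − 3I has rows (1, 0, 3); (0, 0, -1); (3, -1, 4)
w1 = Bv₀ = (1·1 + 0·(-3) + 3·(-2); 0·1 + 0·(-3) + (-1)·(-2); 3·1 + (-1)·(-3) + 4·(-2)) = (-5, 2, -2)
w2 = Bw1 = (1·(-5) + 0·2 + 3·(-2); 0·(-5) + 0·2 + (-1)·(-2); 3·(-5) + (-1)·2 + 4·(-2)) = (-11, 2, -25)
Ratio: -11/-5 = 2.20000

μ ≈ 2.20000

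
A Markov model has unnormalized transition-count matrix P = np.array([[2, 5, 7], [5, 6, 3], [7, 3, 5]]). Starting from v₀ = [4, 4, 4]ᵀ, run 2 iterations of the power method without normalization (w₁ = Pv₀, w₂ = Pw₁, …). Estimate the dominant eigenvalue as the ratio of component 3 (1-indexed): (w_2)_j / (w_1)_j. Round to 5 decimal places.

14.33333

w1 = Pv₀ = (2·4 + 5·4 + 7·4; 5·4 + 6·4 + 3·4; 7·4 + 3·4 + 5·4) = (56, 56, 60)
w2 = Pw1 = (2·56 + 5·56 + 7·60; 5·56 + 6·56 + 3·60; 7·56 + 3·56 + 5·60) = (812, 796, 860)
Ratio at component: 860 / 60 = 14.33333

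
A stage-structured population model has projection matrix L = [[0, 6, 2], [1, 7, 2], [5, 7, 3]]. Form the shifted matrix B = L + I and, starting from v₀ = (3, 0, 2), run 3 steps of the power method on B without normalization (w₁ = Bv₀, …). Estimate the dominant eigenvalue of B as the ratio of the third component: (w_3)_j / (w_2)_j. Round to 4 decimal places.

11.0341

B = L + I has rows (1, 6, 2); (1, 8, 2); (5, 7, 4)
w1 = Bv₀ = (1·3 + 6·0 + 2·2; 1·3 + 8·0 + 2·2; 5·3 + 7·0 + 4·2) = (7, 7, 23)
w2 = Bw1 = (1·7 + 6·7 + 2·23; 1·7 + 8·7 + 2·23; 5·7 + 7·7 + 4·23) = (95, 109, 176)
w3 = Bw2 = (1101, 1319, 1942)
Ratio: 1942/176 = 11.0341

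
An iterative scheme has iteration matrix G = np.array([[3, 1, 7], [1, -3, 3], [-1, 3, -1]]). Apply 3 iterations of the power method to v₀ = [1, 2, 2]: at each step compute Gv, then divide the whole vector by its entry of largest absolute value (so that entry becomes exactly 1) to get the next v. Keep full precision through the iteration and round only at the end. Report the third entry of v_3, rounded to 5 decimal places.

0.11628

Gv0 = (19.000000, 1.000000, 3.000000); divide by 19.000000 → v1 = (1.000000, 0.052632, 0.157895)
Gv1 = (4.157895, 1.315789, -1.000000); divide by 4.157895 → v2 = (1.000000, 0.316456, -0.240506)
Gv2 = (1.632911, -0.670886, 0.189873); divide by 1.632911 → v3 = (1.000000, -0.410853, 0.116279)
Requested entry of v3: 15/129 = 0.11628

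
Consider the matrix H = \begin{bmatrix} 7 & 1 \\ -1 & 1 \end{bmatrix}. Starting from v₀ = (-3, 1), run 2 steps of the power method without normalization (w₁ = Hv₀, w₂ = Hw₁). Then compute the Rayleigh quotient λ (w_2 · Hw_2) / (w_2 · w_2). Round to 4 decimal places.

λ ≈ 6.8188

w1 = Hv₀ = (-20, 4)
w2 = Hw1 = (-136, 24)
Hw2 = (-928, 160)
w2·Hw2 = (-136)·(-928) + 24·160 = 130048; w2·w2 = (-136)·(-136) + 24·24 = 19072
λ ≈ 130048/19072 = 6.8188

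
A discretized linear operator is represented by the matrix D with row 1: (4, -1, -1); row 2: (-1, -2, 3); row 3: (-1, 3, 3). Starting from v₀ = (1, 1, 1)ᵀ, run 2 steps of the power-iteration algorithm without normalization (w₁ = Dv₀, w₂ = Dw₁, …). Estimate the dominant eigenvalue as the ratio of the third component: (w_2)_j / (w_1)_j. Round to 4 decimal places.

2.6000

w1 = Dv₀ = (2, 0, 5)
w2 = Dw1 = (3, 13, 13)
Ratio at component: 13 / 5 = 2.6000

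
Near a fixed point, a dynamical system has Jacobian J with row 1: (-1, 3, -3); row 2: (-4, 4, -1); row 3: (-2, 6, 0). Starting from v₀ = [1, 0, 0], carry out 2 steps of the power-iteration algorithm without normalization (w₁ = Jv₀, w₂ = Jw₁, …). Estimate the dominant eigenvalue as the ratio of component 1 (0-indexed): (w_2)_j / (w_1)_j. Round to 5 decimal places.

2.50000

w1 = Jv₀ = ((-1)·1 + 3·0 + (-3)·0; (-4)·1 + 4·0 + (-1)·0; (-2)·1 + 6·0 + 0·0) = (-1, -4, -2)
w2 = Jw1 = ((-1)·(-1) + 3·(-4) + (-3)·(-2); (-4)·(-1) + 4·(-4) + (-1)·(-2); (-2)·(-1) + 6·(-4) + 0·(-2)) = (-5, -10, -22)
Ratio at component: -10 / -4 = 2.50000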